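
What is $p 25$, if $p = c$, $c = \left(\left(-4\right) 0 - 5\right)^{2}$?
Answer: $625$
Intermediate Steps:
$c = 25$ ($c = \left(0 - 5\right)^{2} = \left(-5\right)^{2} = 25$)
$p = 25$
$p 25 = 25 \cdot 25 = 625$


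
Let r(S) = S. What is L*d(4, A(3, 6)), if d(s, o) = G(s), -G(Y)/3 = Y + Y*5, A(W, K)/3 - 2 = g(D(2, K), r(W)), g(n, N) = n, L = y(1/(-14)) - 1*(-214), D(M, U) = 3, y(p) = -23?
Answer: -13752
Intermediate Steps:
L = 191 (L = -23 - 1*(-214) = -23 + 214 = 191)
A(W, K) = 15 (A(W, K) = 6 + 3*3 = 6 + 9 = 15)
G(Y) = -18*Y (G(Y) = -3*(Y + Y*5) = -3*(Y + 5*Y) = -18*Y)
d(s, o) = -18*s
L*d(4, A(3, 6)) = 191*(-18*4) = 191*(-72) = -13752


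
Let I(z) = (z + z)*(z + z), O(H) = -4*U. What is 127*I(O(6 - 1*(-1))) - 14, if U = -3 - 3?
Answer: 292594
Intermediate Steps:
U = -6
O(H) = 24 (O(H) = -4*(-6) = 24)
I(z) = 4*z² (I(z) = (2*z)*(2*z) = 4*z²)
127*I(O(6 - 1*(-1))) - 14 = 127*(4*24²) - 14 = 127*(4*576) - 14 = 127*2304 - 14 = 292608 - 14 = 292594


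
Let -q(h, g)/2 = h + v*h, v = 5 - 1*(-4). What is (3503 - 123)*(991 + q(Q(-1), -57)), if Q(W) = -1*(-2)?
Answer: 3214380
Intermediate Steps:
v = 9 (v = 5 + 4 = 9)
Q(W) = 2
q(h, g) = -20*h (q(h, g) = -2*(h + 9*h) = -20*h)
(3503 - 123)*(991 + q(Q(-1), -57)) = (3503 - 123)*(991 - 20*2) = 3380*(991 - 40) = 3380*951 = 3214380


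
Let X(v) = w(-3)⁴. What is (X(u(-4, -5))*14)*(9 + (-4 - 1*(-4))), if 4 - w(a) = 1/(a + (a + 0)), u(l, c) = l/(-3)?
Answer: 2734375/72 ≈ 37977.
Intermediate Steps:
u(l, c) = -l/3 (u(l, c) = l*(-⅓) = -l/3)
w(a) = 4 - 1/(2*a) (w(a) = 4 - 1/(a + (a + 0)) = 4 - 1/(a + a) = 4 - 1/(2*a))
X(v) = 390625/1296 (X(v) = (4 - ½/(-3))⁴ = (4 - ½*(-⅓))⁴ = (4 + ⅙)⁴ = (25/6)⁴ = 390625/1296)
(X(u(-4, -5))*14)*(9 + (-4 - 1*(-4))) = ((390625/1296)*14)*(9 + (-4 - 1*(-4))) = 2734375*(9 + (-4 + 4))/648 = 2734375*(9 + 0)/648 = (2734375/648)*9 = 2734375/72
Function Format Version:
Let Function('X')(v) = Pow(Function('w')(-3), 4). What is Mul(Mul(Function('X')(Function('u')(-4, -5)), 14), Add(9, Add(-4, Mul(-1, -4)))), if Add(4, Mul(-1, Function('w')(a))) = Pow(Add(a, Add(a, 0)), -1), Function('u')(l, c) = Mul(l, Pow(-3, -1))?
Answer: Rational(2734375, 72) ≈ 37977.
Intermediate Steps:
Function('u')(l, c) = Mul(Rational(-1, 3), l) (Function('u')(l, c) = Mul(l, Rational(-1, 3)) = Mul(Rational(-1, 3), l))
Function('w')(a) = Add(4, Mul(Rational(-1, 2), Pow(a, -1))) (Function('w')(a) = Add(4, Mul(-1, Pow(Add(a, Add(a, 0)), -1))) = Add(4, Mul(-1, Pow(Add(a, a), -1))) = Add(4, Mul(-1, Pow(Mul(2, a), -1))) = Add(4, Mul(-1, Mul(Rational(1, 2), Pow(a, -1)))) = Add(4, Mul(Rational(-1, 2), Pow(a, -1))))
Function('X')(v) = Rational(390625, 1296) (Function('X')(v) = Pow(Add(4, Mul(Rational(-1, 2), Pow(-3, -1))), 4) = Pow(Add(4, Mul(Rational(-1, 2), Rational(-1, 3))), 4) = Pow(Add(4, Rational(1, 6)), 4) = Pow(Rational(25, 6), 4) = Rational(390625, 1296))
Mul(Mul(Function('X')(Function('u')(-4, -5)), 14), Add(9, Add(-4, Mul(-1, -4)))) = Mul(Mul(Rational(390625, 1296), 14), Add(9, Add(-4, Mul(-1, -4)))) = Mul(Rational(2734375, 648), Add(9, Add(-4, 4))) = Mul(Rational(2734375, 648), Add(9, 0)) = Mul(Rational(2734375, 648), 9) = Rational(2734375, 72)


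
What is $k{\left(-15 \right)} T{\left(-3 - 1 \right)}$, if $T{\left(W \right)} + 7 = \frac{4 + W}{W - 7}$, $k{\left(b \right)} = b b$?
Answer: $-1575$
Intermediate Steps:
$k{\left(b \right)} = b^{2}$
$T{\left(W \right)} = -7 + \frac{4 + W}{-7 + W}$ ($T{\left(W \right)} = -7 + \frac{4 + W}{W - 7} = -7 + \frac{4 + W}{-7 + W}$)
$k{\left(-15 \right)} T{\left(-3 - 1 \right)} = \left(-15\right)^{2} \frac{53 - 6 \left(-3 - 1\right)}{-7 - 4} = 225 \frac{53 - 6 \left(-3 - 1\right)}{-7 - 4} = 225 \frac{53 - -24}{-7 - 4} = 225 \frac{53 + 24}{-11} = 225 \left(\left(- \frac{1}{11}\right) 77\right) = 225 \left(-7\right) = -1575$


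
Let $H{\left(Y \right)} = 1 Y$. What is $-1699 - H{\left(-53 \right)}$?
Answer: $-1646$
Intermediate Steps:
$H{\left(Y \right)} = Y$
$-1699 - H{\left(-53 \right)} = -1699 - -53 = -1699 + 53 = -1646$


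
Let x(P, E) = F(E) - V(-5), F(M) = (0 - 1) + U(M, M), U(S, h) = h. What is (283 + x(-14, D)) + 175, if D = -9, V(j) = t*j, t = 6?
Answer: 478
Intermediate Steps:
V(j) = 6*j
F(M) = -1 + M (F(M) = (0 - 1) + M = -1 + M)
x(P, E) = 29 + E (x(P, E) = (-1 + E) - 6*(-5) = (-1 + E) - 1*(-30) = (-1 + E) + 30 = 29 + E)
(283 + x(-14, D)) + 175 = (283 + (29 - 9)) + 175 = (283 + 20) + 175 = 303 + 175 = 478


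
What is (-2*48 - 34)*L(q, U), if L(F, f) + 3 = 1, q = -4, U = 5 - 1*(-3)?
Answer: 260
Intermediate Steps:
U = 8 (U = 5 + 3 = 8)
L(F, f) = -2 (L(F, f) = -3 + 1 = -2)
(-2*48 - 34)*L(q, U) = (-2*48 - 34)*(-2) = (-96 - 34)*(-2) = -130*(-2) = 260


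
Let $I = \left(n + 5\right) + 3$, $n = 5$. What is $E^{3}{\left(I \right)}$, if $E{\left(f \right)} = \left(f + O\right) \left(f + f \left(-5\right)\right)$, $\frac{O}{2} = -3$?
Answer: $-48228544$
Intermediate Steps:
$O = -6$ ($O = 2 \left(-3\right) = -6$)
$I = 13$ ($I = \left(5 + 5\right) + 3 = 10 + 3 = 13$)
$E{\left(f \right)} = - 4 f \left(-6 + f\right)$ ($E{\left(f \right)} = \left(f - 6\right) \left(f + f \left(-5\right)\right) = \left(-6 + f\right) \left(f - 5 f\right) = \left(-6 + f\right) \left(- 4 f\right) = - 4 f \left(-6 + f\right)$)
$E^{3}{\left(I \right)} = \left(4 \cdot 13 \left(6 - 13\right)\right)^{3} = \left(4 \cdot 13 \left(-7\right)\right)^{3} = \left(-364\right)^{3} = -48228544$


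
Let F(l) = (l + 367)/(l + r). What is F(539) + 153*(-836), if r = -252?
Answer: -36708690/287 ≈ -1.2790e+5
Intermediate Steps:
F(l) = (367 + l)/(-252 + l) (F(l) = (l + 367)/(l - 252) = (367 + l)/(-252 + l))
F(539) + 153*(-836) = (367 + 539)/(-252 + 539) + 153*(-836) = 906/287 - 127908 = -36708690/287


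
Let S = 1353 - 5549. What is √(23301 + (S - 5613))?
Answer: 2*√3373 ≈ 116.16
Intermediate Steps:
S = -4196
√(23301 + (S - 5613)) = √(23301 + (-4196 - 5613)) = √(23301 - 9809) = √13492 = 2*√3373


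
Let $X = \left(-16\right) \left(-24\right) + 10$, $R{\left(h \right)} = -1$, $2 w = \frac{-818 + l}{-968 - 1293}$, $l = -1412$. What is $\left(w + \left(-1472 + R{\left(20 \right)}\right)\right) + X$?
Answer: $- \frac{2438504}{2261} \approx -1078.5$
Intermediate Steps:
$w = \frac{1115}{2261}$ ($w = \frac{\left(-818 - 1412\right) \frac{1}{-968 - 1293}}{2} = \frac{\left(-2230\right) \frac{1}{-2261}}{2} = \frac{\left(-2230\right) \left(- \frac{1}{2261}\right)}{2} = \frac{1}{2} \cdot \frac{2230}{2261} = \frac{1115}{2261} \approx 0.49314$)
$X = 394$ ($X = 384 + 10 = 394$)
$\left(w + \left(-1472 + R{\left(20 \right)}\right)\right) + X = \left(\frac{1115}{2261} - 1473\right) + 394 = - \frac{3329338}{2261} + 394 = - \frac{2438504}{2261}$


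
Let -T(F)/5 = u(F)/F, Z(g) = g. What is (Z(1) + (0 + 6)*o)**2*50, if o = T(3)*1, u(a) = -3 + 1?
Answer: 22050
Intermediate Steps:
u(a) = -2
T(F) = 10/F (T(F) = -(-10)/F = 10/F)
o = 10/3 (o = (10/3)*1 = 10/3 ≈ 3.3333)
(Z(1) + (0 + 6)*o)**2*50 = (1 + (0 + 6)*(10/3))**2*50 = (1 + 6*(10/3))**2*50 = (1 + 20)**2*50 = 21**2*50 = 441*50 = 22050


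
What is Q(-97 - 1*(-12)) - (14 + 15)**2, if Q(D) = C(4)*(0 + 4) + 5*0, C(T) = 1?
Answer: -837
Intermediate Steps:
Q(D) = 4 (Q(D) = 1*(0 + 4) + 5*0 = 1*4 + 0 = 4 + 0 = 4)
Q(-97 - 1*(-12)) - (14 + 15)**2 = 4 - (14 + 15)**2 = 4 - 1*29**2 = 4 - 1*841 = 4 - 841 = -837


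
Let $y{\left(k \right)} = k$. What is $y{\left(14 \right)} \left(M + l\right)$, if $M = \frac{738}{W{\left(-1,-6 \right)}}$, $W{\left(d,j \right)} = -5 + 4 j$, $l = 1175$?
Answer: $\frac{466718}{29} \approx 16094.0$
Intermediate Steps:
$M = - \frac{738}{29}$ ($M = \frac{738}{-5 + 4 \left(-6\right)} = \frac{738}{-5 - 24} = \frac{738}{-29} = 738 \left(- \frac{1}{29}\right) = - \frac{738}{29} \approx -25.448$)
$y{\left(14 \right)} \left(M + l\right) = 14 \left(- \frac{738}{29} + 1175\right) = 14 \cdot \frac{33337}{29} = \frac{466718}{29}$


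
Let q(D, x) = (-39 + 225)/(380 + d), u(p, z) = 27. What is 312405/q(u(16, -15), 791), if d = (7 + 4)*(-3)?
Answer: 36134845/62 ≈ 5.8282e+5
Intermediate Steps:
d = -33 (d = 11*(-3) = -33)
q(D, x) = 186/347 (q(D, x) = (-39 + 225)/(380 - 33) = 186/347)
312405/q(u(16, -15), 791) = 312405/(186/347) = 312405*(347/186) = 36134845/62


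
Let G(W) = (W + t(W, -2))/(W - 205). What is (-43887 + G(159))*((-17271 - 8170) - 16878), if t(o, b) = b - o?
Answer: 42716798600/23 ≈ 1.8573e+9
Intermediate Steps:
G(W) = -2/(-205 + W) (G(W) = (W + (-2 - W))/(W - 205) = -2/(-205 + W))
(-43887 + G(159))*((-17271 - 8170) - 16878) = (-43887 - 2/(-205 + 159))*((-17271 - 8170) - 16878) = (-43887 - 2/(-46))*(-25441 - 16878) = (-43887 - 2*(-1/46))*(-42319) = (-43887 + 1/23)*(-42319) = -1009400/23*(-42319) = 42716798600/23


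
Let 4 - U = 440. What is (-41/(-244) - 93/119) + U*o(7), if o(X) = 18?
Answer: -227892341/29036 ≈ -7848.6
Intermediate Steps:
U = -436 (U = 4 - 1*440 = 4 - 440 = -436)
(-41/(-244) - 93/119) + U*o(7) = (-41/(-244) - 93/119) - 436*18 = (-41*(-1/244) - 93*1/119) - 7848 = (41/244 - 93/119) - 7848 = -17813/29036 - 7848 = -227892341/29036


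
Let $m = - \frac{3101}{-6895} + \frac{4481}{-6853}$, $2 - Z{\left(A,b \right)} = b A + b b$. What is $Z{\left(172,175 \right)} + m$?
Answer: $- \frac{409894076121}{6750205} \approx -60723.0$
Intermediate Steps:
$Z{\left(A,b \right)} = 2 - b^{2} - A b$ ($Z{\left(A,b \right)} = 2 - \left(b A + b b\right) = 2 - \left(A b + b^{2}\right) = 2 - \left(b^{2} + A b\right) = 2 - b^{2} - A b$)
$m = - \frac{1377906}{6750205}$ ($m = \left(-3101\right) \left(- \frac{1}{6895}\right) + 4481 \left(- \frac{1}{6853}\right) = \frac{443}{985} - \frac{4481}{6853} = - \frac{1377906}{6750205} \approx -0.20413$)
$Z{\left(172,175 \right)} + m = \left(2 - 175^{2} - 172 \cdot 175\right) - \frac{1377906}{6750205} = \left(2 - 30625 - 30100\right) - \frac{1377906}{6750205} = -60723 - \frac{1377906}{6750205} = - \frac{409894076121}{6750205}$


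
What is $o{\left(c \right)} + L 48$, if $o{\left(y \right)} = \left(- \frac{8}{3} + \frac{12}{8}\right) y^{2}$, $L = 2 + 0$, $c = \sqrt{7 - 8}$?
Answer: $\frac{583}{6} \approx 97.167$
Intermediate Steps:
$c = i$ ($c = \sqrt{-1} = i \approx 1.0 i$)
$L = 2$
$o{\left(y \right)} = - \frac{7 y^{2}}{6}$ ($o{\left(y \right)} = \left(\left(-8\right) \frac{1}{3} + 12 \cdot \frac{1}{8}\right) y^{2} = \left(- \frac{8}{3} + \frac{3}{2}\right) y^{2} = - \frac{7 y^{2}}{6}$)
$o{\left(c \right)} + L 48 = - \frac{7 i^{2}}{6} + 2 \cdot 48 = \left(- \frac{7}{6}\right) \left(-1\right) + 96 = \frac{7}{6} + 96 = \frac{583}{6}$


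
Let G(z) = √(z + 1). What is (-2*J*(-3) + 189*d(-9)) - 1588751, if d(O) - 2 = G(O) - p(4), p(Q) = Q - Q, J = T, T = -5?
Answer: -1588403 + 378*I*√2 ≈ -1.5884e+6 + 534.57*I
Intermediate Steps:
J = -5
p(Q) = 0
G(z) = √(1 + z)
d(O) = 2 + √(1 + O) (d(O) = 2 + (√(1 + O) - 1*0) = 2 + (√(1 + O) + 0) = 2 + √(1 + O))
(-2*J*(-3) + 189*d(-9)) - 1588751 = (-2*(-5)*(-3) + 189*(2 + √(1 - 9))) - 1588751 = (10*(-3) + 189*(2 + √(-8))) - 1588751 = (-30 + 189*(2 + 2*I*√2)) - 1588751 = (-30 + (378 + 378*I*√2)) - 1588751 = (348 + 378*I*√2) - 1588751 = -1588403 + 378*I*√2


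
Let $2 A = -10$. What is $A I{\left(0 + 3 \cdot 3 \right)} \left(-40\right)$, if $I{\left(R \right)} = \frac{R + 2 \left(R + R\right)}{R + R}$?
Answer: $500$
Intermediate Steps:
$I{\left(R \right)} = \frac{5}{2}$ ($I{\left(R \right)} = \frac{R + 2 \cdot 2 R}{2 R} = \left(R + 4 R\right) \frac{1}{2 R} = 5 R \frac{1}{2 R} = \frac{5}{2}$)
$A = -5$ ($A = \frac{1}{2} \left(-10\right) = -5$)
$A I{\left(0 + 3 \cdot 3 \right)} \left(-40\right) = \left(-5\right) \frac{5}{2} \left(-40\right) = \left(- \frac{25}{2}\right) \left(-40\right) = 500$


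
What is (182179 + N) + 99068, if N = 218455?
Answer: 499702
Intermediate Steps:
(182179 + N) + 99068 = (182179 + 218455) + 99068 = 400634 + 99068 = 499702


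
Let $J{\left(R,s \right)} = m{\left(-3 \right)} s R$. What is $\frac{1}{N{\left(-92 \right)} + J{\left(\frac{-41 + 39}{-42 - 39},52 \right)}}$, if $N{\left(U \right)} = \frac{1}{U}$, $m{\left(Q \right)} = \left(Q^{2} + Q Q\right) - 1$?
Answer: $\frac{7452}{162575} \approx 0.045837$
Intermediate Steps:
$m{\left(Q \right)} = -1 + 2 Q^{2}$ ($m{\left(Q \right)} = \left(Q^{2} + Q^{2}\right) - 1 = 2 Q^{2} - 1 = -1 + 2 Q^{2}$)
$J{\left(R,s \right)} = 17 R s$ ($J{\left(R,s \right)} = \left(-1 + 2 \left(-3\right)^{2}\right) s R = \left(-1 + 2 \cdot 9\right) s R = \left(-1 + 18\right) s R = 17 s R = 17 R s$)
$\frac{1}{N{\left(-92 \right)} + J{\left(\frac{-41 + 39}{-42 - 39},52 \right)}} = \frac{1}{\frac{1}{-92} + 17 \frac{-41 + 39}{-42 - 39} \cdot 52} = \frac{1}{- \frac{1}{92} + 17 \left(- \frac{2}{-81}\right) 52} = \frac{1}{- \frac{1}{92} + 17 \left(\left(-2\right) \left(- \frac{1}{81}\right)\right) 52} = \frac{1}{- \frac{1}{92} + 17 \cdot \frac{2}{81} \cdot 52} = \frac{1}{- \frac{1}{92} + \frac{1768}{81}} = \frac{1}{\frac{162575}{7452}} = \frac{7452}{162575}$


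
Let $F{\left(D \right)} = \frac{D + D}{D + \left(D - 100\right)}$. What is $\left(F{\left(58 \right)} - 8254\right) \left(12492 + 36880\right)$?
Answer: $-407158541$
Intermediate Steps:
$F{\left(D \right)} = \frac{2 D}{-100 + 2 D}$ ($F{\left(D \right)} = \frac{2 D}{D + \left(-100 + D\right)} = \frac{2 D}{-100 + 2 D}$)
$\left(F{\left(58 \right)} - 8254\right) \left(12492 + 36880\right) = \left(\frac{58}{-50 + 58} - 8254\right) \left(12492 + 36880\right) = \left(\frac{58}{8} - 8254\right) 49372 = \left(58 \cdot \frac{1}{8} - 8254\right) 49372 = \left(\frac{29}{4} - 8254\right) 49372 = \left(- \frac{32987}{4}\right) 49372 = -407158541$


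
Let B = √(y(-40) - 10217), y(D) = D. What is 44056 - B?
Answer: 44056 - I*√10257 ≈ 44056.0 - 101.28*I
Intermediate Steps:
B = I*√10257 (B = √(-40 - 10217) = √(-10257) = I*√10257 ≈ 101.28*I)
44056 - B = 44056 - I*√10257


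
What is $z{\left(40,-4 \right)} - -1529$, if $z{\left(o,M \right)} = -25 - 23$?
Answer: $1481$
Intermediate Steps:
$z{\left(o,M \right)} = -48$ ($z{\left(o,M \right)} = -25 - 23 = -48$)
$z{\left(40,-4 \right)} - -1529 = -48 - -1529 = -48 + 1529 = 1481$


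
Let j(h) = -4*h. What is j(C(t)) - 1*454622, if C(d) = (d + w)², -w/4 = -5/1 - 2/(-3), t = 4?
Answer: -4107982/9 ≈ -4.5644e+5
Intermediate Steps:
w = 52/3 (w = -4*(-5/1 - 2/(-3)) = -4*(-5*1 - 2*(-⅓)) = -4*(-5 + ⅔) = -4*(-13/3) = 52/3 ≈ 17.333)
C(d) = (52/3 + d)² (C(d) = (d + 52/3)² = (52/3 + d)²)
j(C(t)) - 1*454622 = -4*(52 + 3*4)²/9 - 1*454622 = -4*(52 + 12)²/9 - 454622 = -4*64²/9 - 454622 = -4*4096/9 - 454622 = -16384/9 - 454622 = -4107982/9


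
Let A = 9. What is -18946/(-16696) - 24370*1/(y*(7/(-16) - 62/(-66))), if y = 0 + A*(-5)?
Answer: 7168645787/6636660 ≈ 1080.2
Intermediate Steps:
y = -45 (y = 0 + 9*(-5) = 0 - 45 = -45)
-18946/(-16696) - 24370*1/(y*(7/(-16) - 62/(-66))) = -18946/(-16696) - 24370*(-1/(45*(7/(-16) - 62/(-66)))) = -18946*(-1/16696) - 24370*(-1/(45*(7*(-1/16) - 62*(-1/66)))) = 9473/8348 - 24370*(-1/(45*(-7/16 + 31/33))) = 9473/8348 - 24370/((-45*265/528)) = 9473/8348 - 24370/(-3975/176) = 9473/8348 - 24370*(-176/3975) = 9473/8348 + 857824/795 = 7168645787/6636660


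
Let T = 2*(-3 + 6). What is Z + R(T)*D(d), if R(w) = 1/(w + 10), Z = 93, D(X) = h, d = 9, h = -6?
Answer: 741/8 ≈ 92.625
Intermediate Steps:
D(X) = -6
T = 6 (T = 2*3 = 6)
R(w) = 1/(10 + w)
Z + R(T)*D(d) = 93 - 6/(10 + 6) = 93 - 6/16 = 93 + (1/16)*(-6) = 93 - 3/8 = 741/8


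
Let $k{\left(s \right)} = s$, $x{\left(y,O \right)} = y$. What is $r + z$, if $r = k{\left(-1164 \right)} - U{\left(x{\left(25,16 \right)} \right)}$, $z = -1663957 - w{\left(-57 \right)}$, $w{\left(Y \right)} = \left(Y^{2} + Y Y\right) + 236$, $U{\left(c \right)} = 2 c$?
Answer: $-1671905$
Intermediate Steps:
$w{\left(Y \right)} = 236 + 2 Y^{2}$ ($w{\left(Y \right)} = \left(Y^{2} + Y^{2}\right) + 236 = 2 Y^{2} + 236 = 236 + 2 Y^{2}$)
$z = -1670691$ ($z = -1663957 - \left(236 + 2 \left(-57\right)^{2}\right) = -1663957 - \left(236 + 2 \cdot 3249\right) = -1663957 - \left(236 + 6498\right) = -1663957 - 6734 = -1670691$)
$r = -1214$ ($r = -1164 - 2 \cdot 25 = -1164 - 50 = -1214$)
$r + z = -1214 - 1670691 = -1671905$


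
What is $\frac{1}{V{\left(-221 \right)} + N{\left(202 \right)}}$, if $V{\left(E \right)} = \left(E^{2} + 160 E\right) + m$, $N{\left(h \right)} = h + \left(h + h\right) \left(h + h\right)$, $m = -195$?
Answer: $\frac{1}{176704} \approx 5.6592 \cdot 10^{-6}$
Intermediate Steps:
$N{\left(h \right)} = h + 4 h^{2}$ ($N{\left(h \right)} = h + 2 h 2 h = h + 4 h^{2}$)
$V{\left(E \right)} = -195 + E^{2} + 160 E$ ($V{\left(E \right)} = \left(E^{2} + 160 E\right) - 195 = -195 + E^{2} + 160 E$)
$\frac{1}{V{\left(-221 \right)} + N{\left(202 \right)}} = \frac{1}{\left(-195 + \left(-221\right)^{2} + 160 \left(-221\right)\right) + 202 \left(1 + 4 \cdot 202\right)} = \frac{1}{\left(-195 + 48841 - 35360\right) + 202 \left(1 + 808\right)} = \frac{1}{13286 + 202 \cdot 809} = \frac{1}{13286 + 163418} = \frac{1}{176704}$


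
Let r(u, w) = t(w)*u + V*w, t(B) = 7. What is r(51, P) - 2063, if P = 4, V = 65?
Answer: -1446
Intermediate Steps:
r(u, w) = 7*u + 65*w
r(51, P) - 2063 = (7*51 + 65*4) - 2063 = (357 + 260) - 2063 = 617 - 2063 = -1446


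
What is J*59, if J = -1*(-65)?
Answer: 3835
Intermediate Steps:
J = 65
J*59 = 65*59 = 3835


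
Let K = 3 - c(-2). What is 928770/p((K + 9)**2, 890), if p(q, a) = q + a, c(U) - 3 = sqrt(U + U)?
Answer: 179624118/187277 + 6687144*I/187277 ≈ 959.14 + 35.707*I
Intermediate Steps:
c(U) = 3 + sqrt(2)*sqrt(U) (c(U) = 3 + sqrt(U + U) = 3 + sqrt(2*U) = 3 + sqrt(2)*sqrt(U))
K = -2*I (K = 3 - (3 + sqrt(2)*sqrt(-2)) = 3 - (3 + sqrt(2)*(I*sqrt(2))) = 3 - (3 + 2*I) = 3 + (-3 - 2*I) = -2*I ≈ -2.0*I)
p(q, a) = a + q
928770/p((K + 9)**2, 890) = 928770/(890 + (-2*I + 9)**2) = 928770/(890 + (9 - 2*I)**2)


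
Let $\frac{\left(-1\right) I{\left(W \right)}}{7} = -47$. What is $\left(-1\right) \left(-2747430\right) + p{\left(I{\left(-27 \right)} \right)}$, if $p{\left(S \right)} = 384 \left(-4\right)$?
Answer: $2745894$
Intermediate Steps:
$I{\left(W \right)} = 329$ ($I{\left(W \right)} = \left(-7\right) \left(-47\right) = 329$)
$p{\left(S \right)} = -1536$
$\left(-1\right) \left(-2747430\right) + p{\left(I{\left(-27 \right)} \right)} = \left(-1\right) \left(-2747430\right) - 1536 = 2747430 - 1536 = 2745894$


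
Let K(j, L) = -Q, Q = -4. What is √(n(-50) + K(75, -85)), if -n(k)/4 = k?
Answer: 2*√51 ≈ 14.283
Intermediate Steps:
K(j, L) = 4 (K(j, L) = -1*(-4) = 4)
n(k) = -4*k
√(n(-50) + K(75, -85)) = √(-4*(-50) + 4) = √(200 + 4) = √204 = 2*√51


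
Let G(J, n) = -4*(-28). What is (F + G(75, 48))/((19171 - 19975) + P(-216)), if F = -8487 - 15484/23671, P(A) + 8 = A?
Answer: 198260109/24333788 ≈ 8.1475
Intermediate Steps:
G(J, n) = 112
P(A) = -8 + A
F = -200911261/23671 (F = -8487 - 15484*1/23671 = -8487 - 15484/23671 = -200911261/23671 ≈ -8487.7)
(F + G(75, 48))/((19171 - 19975) + P(-216)) = (-200911261/23671 + 112)/((19171 - 19975) + (-8 - 216)) = -198260109/(23671*(-804 - 224)) = -198260109/23671/(-1028) = -198260109/23671*(-1/1028) = 198260109/24333788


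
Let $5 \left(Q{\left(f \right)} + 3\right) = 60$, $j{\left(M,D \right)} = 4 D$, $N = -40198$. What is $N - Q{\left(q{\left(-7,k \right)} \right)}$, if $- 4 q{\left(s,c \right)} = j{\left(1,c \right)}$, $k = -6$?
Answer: $-40207$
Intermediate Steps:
$q{\left(s,c \right)} = - c$ ($q{\left(s,c \right)} = - \frac{4 c}{4} = - c$)
$Q{\left(f \right)} = 9$ ($Q{\left(f \right)} = -3 + \frac{1}{5} \cdot 60 = -3 + 12 = 9$)
$N - Q{\left(q{\left(-7,k \right)} \right)} = -40198 - 9 = -40207$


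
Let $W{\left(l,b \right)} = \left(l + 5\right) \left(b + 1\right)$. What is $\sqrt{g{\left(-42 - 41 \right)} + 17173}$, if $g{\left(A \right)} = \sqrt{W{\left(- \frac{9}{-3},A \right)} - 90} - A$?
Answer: $\sqrt{17256 + i \sqrt{746}} \approx 131.36 + 0.104 i$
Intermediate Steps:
$W{\left(l,b \right)} = \left(1 + b\right) \left(5 + l\right)$ ($W{\left(l,b \right)} = \left(5 + l\right) \left(1 + b\right) = \left(1 + b\right) \left(5 + l\right)$)
$g{\left(A \right)} = \sqrt{-82 + 8 A} - A$ ($g{\left(A \right)} = \sqrt{\left(5 - \frac{9}{-3} + 5 A + A \left(- \frac{9}{-3}\right)\right) - 90} - A = \sqrt{\left(5 - -3 + 5 A + A \left(\left(-9\right) \left(- \frac{1}{3}\right)\right)\right) - 90} - A = \sqrt{\left(5 + 3 + 5 A + A 3\right) - 90} - A = \sqrt{\left(5 + 3 + 5 A + 3 A\right) - 90} - A = \sqrt{\left(8 + 8 A\right) - 90} - A = \sqrt{-82 + 8 A} - A$)
$\sqrt{g{\left(-42 - 41 \right)} + 17173} = \sqrt{\left(\sqrt{-82 + 8 \left(-42 - 41\right)} - \left(-42 - 41\right)\right) + 17173} = \sqrt{\left(\sqrt{-82 + 8 \left(-83\right)} - -83\right) + 17173} = \sqrt{\left(\sqrt{-82 - 664} + 83\right) + 17173} = \sqrt{\left(\sqrt{-746} + 83\right) + 17173} = \sqrt{\left(i \sqrt{746} + 83\right) + 17173} = \sqrt{\left(83 + i \sqrt{746}\right) + 17173} = \sqrt{17256 + i \sqrt{746}}$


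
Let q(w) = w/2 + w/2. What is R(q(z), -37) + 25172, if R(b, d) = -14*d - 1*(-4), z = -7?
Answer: 25694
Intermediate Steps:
q(w) = w (q(w) = w*(½) + w*(½) = w/2 + w/2 = w)
R(b, d) = 4 - 14*d (R(b, d) = -14*d + 4 = 4 - 14*d)
R(q(z), -37) + 25172 = (4 - 14*(-37)) + 25172 = (4 + 518) + 25172 = 522 + 25172 = 25694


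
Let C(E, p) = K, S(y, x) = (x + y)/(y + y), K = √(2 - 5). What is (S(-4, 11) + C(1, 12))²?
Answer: (-7 + 8*I*√3)²/64 ≈ -2.2344 - 3.0311*I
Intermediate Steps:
K = I*√3 (K = √(-3) = I*√3 ≈ 1.732*I)
S(y, x) = (x + y)/(2*y) (S(y, x) = (x + y)/((2*y)) = (x + y)*(1/(2*y)) = (x + y)/(2*y))
C(E, p) = I*√3
(S(-4, 11) + C(1, 12))² = ((½)*(11 - 4)/(-4) + I*√3)² = ((½)*(-¼)*7 + I*√3)² = (-7/8 + I*√3)²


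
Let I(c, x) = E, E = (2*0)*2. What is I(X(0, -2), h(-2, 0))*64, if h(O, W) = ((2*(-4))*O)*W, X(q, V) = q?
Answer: 0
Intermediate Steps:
h(O, W) = -8*O*W (h(O, W) = (-8*O)*W = -8*O*W)
E = 0 (E = 0*2 = 0)
I(c, x) = 0
I(X(0, -2), h(-2, 0))*64 = 0*64 = 0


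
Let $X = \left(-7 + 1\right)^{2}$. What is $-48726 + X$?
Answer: $-48690$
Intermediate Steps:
$X = 36$ ($X = \left(-6\right)^{2} = 36$)
$-48726 + X = -48726 + 36 = -48690$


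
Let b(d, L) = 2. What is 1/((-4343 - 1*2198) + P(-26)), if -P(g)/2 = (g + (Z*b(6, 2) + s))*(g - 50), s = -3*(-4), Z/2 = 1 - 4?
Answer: -1/10493 ≈ -9.5302e-5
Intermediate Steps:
Z = -6 (Z = 2*(1 - 4) = 2*(-3) = -6)
s = 12
P(g) = -2*g*(-50 + g) (P(g) = -2*(g + (-6*2 + 12))*(g - 50) = -2*(g + (-12 + 12))*(-50 + g) = -2*(g + 0)*(-50 + g) = -2*g*(-50 + g))
1/((-4343 - 1*2198) + P(-26)) = 1/((-4343 - 1*2198) + 2*(-26)*(50 - 1*(-26))) = 1/((-4343 - 2198) + 2*(-26)*(50 + 26)) = 1/(-6541 + 2*(-26)*76) = 1/(-6541 - 3952) = 1/(-10493) = -1/10493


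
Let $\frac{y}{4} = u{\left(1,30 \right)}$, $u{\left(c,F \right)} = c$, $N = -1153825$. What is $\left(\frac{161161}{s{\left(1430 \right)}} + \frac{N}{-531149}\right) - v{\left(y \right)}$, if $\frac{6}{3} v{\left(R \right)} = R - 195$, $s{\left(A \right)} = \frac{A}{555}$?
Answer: $\frac{33274451781}{531149} \approx 62646.0$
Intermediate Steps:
$s{\left(A \right)} = \frac{A}{555}$ ($s{\left(A \right)} = A \frac{1}{555} = \frac{A}{555}$)
$y = 4$ ($y = 4 \cdot 1 = 4$)
$v{\left(R \right)} = - \frac{195}{2} + \frac{R}{2}$ ($v{\left(R \right)} = \frac{R - 195}{2} = \frac{-195 + R}{2} = - \frac{195}{2} + \frac{R}{2}$)
$\left(\frac{161161}{s{\left(1430 \right)}} + \frac{N}{-531149}\right) - v{\left(y \right)} = \left(\frac{161161}{\frac{1}{555} \cdot 1430} - \frac{1153825}{-531149}\right) - \left(- \frac{195}{2} + \frac{1}{2} \cdot 4\right) = \left(\frac{161161}{\frac{286}{111}} - - \frac{1153825}{531149}\right) - \left(- \frac{195}{2} + 2\right) = \left(161161 \cdot \frac{111}{286} + \frac{1153825}{531149}\right) - - \frac{191}{2} = \left(\frac{125097}{2} + \frac{1153825}{531149}\right) + \frac{191}{2} = \frac{66447454103}{1062298} + \frac{191}{2} = \frac{33274451781}{531149}$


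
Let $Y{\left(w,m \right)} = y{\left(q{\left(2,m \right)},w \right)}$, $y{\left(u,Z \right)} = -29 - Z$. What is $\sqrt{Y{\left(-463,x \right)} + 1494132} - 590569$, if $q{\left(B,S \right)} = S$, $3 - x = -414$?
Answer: $-590569 + \sqrt{1494566} \approx -5.8935 \cdot 10^{5}$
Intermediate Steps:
$x = 417$ ($x = 3 - -414 = 3 + 414 = 417$)
$Y{\left(w,m \right)} = -29 - w$
$\sqrt{Y{\left(-463,x \right)} + 1494132} - 590569 = \sqrt{\left(-29 - -463\right) + 1494132} - 590569 = \sqrt{\left(-29 + 463\right) + 1494132} - 590569 = \sqrt{434 + 1494132} - 590569 = \sqrt{1494566} - 590569 = -590569 + \sqrt{1494566}$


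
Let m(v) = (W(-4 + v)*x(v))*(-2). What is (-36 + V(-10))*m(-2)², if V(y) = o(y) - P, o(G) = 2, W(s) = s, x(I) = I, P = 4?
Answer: -21888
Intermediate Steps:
V(y) = -2 (V(y) = 2 - 1*4 = 2 - 4 = -2)
m(v) = -2*v*(-4 + v) (m(v) = ((-4 + v)*v)*(-2) = (v*(-4 + v))*(-2) = -2*v*(-4 + v))
(-36 + V(-10))*m(-2)² = (-36 - 2)*(2*(-2)*(4 - 1*(-2)))² = -38*16*(4 + 2)² = -38*(2*(-2)*6)² = -38*(-24)² = -38*576 = -21888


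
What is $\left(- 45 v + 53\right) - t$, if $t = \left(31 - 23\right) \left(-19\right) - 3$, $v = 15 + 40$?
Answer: $-2267$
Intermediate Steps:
$v = 55$
$t = -155$ ($t = 8 \left(-19\right) - 3 = -152 - 3 = -155$)
$\left(- 45 v + 53\right) - t = \left(\left(-45\right) 55 + 53\right) - -155 = \left(-2475 + 53\right) + 155 = -2422 + 155 = -2267$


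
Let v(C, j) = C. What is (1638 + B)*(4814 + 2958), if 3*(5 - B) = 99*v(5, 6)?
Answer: 11487016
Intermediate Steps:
B = -160 (B = 5 - 33*5 = 5 - 1/3*495 = 5 - 165 = -160)
(1638 + B)*(4814 + 2958) = (1638 - 160)*(4814 + 2958) = 1478*7772 = 11487016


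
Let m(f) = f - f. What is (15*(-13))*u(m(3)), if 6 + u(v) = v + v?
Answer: 1170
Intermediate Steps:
m(f) = 0
u(v) = -6 + 2*v (u(v) = -6 + (v + v) = -6 + 2*v)
(15*(-13))*u(m(3)) = (15*(-13))*(-6 + 2*0) = -195*(-6 + 0) = -195*(-6) = 1170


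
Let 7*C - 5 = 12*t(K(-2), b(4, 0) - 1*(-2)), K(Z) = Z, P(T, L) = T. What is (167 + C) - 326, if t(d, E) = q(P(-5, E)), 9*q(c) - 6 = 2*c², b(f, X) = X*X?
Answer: -3100/21 ≈ -147.62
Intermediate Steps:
b(f, X) = X²
q(c) = ⅔ + 2*c²/9 (q(c) = ⅔ + (2*c²)/9 = ⅔ + 2*c²/9)
t(d, E) = 56/9 (t(d, E) = ⅔ + (2/9)*(-5)² = ⅔ + (2/9)*25 = ⅔ + 50/9 = 56/9)
C = 239/21 (C = 5/7 + (12*(56/9))/7 = 5/7 + (⅐)*(224/3) = 5/7 + 32/3 = 239/21 ≈ 11.381)
(167 + C) - 326 = (167 + 239/21) - 326 = 3746/21 - 326 = -3100/21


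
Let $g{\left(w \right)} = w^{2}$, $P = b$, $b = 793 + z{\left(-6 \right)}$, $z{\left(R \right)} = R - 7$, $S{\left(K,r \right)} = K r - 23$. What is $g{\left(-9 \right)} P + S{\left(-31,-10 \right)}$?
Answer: $63467$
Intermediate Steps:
$S{\left(K,r \right)} = -23 + K r$
$z{\left(R \right)} = -7 + R$
$b = 780$ ($b = 793 - 13 = 780$)
$P = 780$
$g{\left(-9 \right)} P + S{\left(-31,-10 \right)} = \left(-9\right)^{2} \cdot 780 - -287 = 81 \cdot 780 + \left(-23 + 310\right) = 63180 + 287 = 63467$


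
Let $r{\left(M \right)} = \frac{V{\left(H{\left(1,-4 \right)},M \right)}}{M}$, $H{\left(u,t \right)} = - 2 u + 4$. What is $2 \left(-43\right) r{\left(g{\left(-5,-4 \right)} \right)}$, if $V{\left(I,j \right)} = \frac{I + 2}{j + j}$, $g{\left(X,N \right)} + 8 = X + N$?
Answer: $- \frac{172}{289} \approx -0.59516$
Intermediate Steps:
$H{\left(u,t \right)} = 4 - 2 u$
$g{\left(X,N \right)} = -8 + N + X$ ($g{\left(X,N \right)} = -8 + \left(X + N\right) = -8 + \left(N + X\right) = -8 + N + X$)
$V{\left(I,j \right)} = \frac{2 + I}{2 j}$
$r{\left(M \right)} = \frac{2}{M^{2}}$ ($r{\left(M \right)} = \frac{\frac{1}{2} \frac{1}{M} \left(2 + \left(4 - 2\right)\right)}{M} = \frac{\frac{1}{2} \frac{1}{M} \left(2 + 2\right)}{M} = \frac{\frac{1}{2} \frac{1}{M} 4}{M} = \frac{2 \frac{1}{M}}{M} = \frac{2}{M^{2}}$)
$2 \left(-43\right) r{\left(g{\left(-5,-4 \right)} \right)} = 2 \left(-43\right) \frac{2}{\left(-8 - 4 - 5\right)^{2}} = - 86 \cdot \frac{2}{289} = - 86 \cdot 2 \cdot \frac{1}{289} = \left(-86\right) \frac{2}{289} = - \frac{172}{289}$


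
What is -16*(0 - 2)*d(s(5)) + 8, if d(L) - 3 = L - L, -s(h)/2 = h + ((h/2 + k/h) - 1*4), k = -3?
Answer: 104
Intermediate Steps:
s(h) = 8 - 3*h + 6/h (s(h) = -2*(h + ((h/2 - 3/h) - 1*4)) = -2*(h + ((h*(1/2) - 3/h) - 4)) = -2*(h + ((h/2 - 3/h) - 4)) = -2*(h + (-4 + h/2 - 3/h)) = -2*(-4 - 3/h + 3*h/2) = 8 - 3*h + 6/h)
d(L) = 3 (d(L) = 3 + (L - L) = 3 + 0 = 3)
-16*(0 - 2)*d(s(5)) + 8 = -16*(0 - 2)*3 + 8 = -(-32)*3 + 8 = -16*(-6) + 8 = 96 + 8 = 104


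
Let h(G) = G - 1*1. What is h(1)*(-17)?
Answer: 0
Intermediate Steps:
h(G) = -1 + G (h(G) = G - 1 = -1 + G)
h(1)*(-17) = (-1 + 1)*(-17) = 0*(-17) = 0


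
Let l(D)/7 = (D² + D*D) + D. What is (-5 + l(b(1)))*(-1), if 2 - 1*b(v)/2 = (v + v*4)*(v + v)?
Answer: -3467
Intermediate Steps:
b(v) = 4 - 20*v² (b(v) = 4 - 2*(v + v*4)*(v + v) = 4 - 2*(v + 4*v)*2*v = 4 - 2*5*v*2*v = 4 - 20*v²)
l(D) = 7*D + 14*D² (l(D) = 7*((D² + D*D) + D) = 7*((D² + D²) + D) = 7*(2*D² + D) = 7*(D + 2*D²) = 7*D + 14*D²)
(-5 + l(b(1)))*(-1) = (-5 + 7*(4 - 20*1²)*(1 + 2*(4 - 20*1²)))*(-1) = (-5 + 7*(4 - 20*1)*(1 + 2*(4 - 20*1)))*(-1) = (-5 + 7*(4 - 20)*(1 + 2*(4 - 20)))*(-1) = (-5 + 7*(-16)*(1 + 2*(-16)))*(-1) = (-5 + 7*(-16)*(1 - 32))*(-1) = (-5 + 7*(-16)*(-31))*(-1) = (-5 + 3472)*(-1) = 3467*(-1) = -3467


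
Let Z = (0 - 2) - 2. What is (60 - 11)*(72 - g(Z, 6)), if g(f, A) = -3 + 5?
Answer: 3430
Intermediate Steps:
Z = -4 (Z = -2 - 2 = -4)
g(f, A) = 2
(60 - 11)*(72 - g(Z, 6)) = (60 - 11)*(72 - 1*2) = 49*(72 - 2) = 49*70 = 3430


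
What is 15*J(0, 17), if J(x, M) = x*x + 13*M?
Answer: 3315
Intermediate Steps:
J(x, M) = x² + 13*M
15*J(0, 17) = 15*(0² + 13*17) = 15*(0 + 221) = 15*221 = 3315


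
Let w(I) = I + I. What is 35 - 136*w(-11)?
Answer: 3027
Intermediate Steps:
w(I) = 2*I
35 - 136*w(-11) = 35 - 272*(-11) = 35 - 136*(-22) = 35 + 2992 = 3027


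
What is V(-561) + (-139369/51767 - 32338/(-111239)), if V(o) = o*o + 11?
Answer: 1812373323872171/5758509313 ≈ 3.1473e+5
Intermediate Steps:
V(o) = 11 + o² (V(o) = o² + 11 = 11 + o²)
V(-561) + (-139369/51767 - 32338/(-111239)) = (11 + (-561)²) + (-139369/51767 - 32338/(-111239)) = (11 + 314721) + (-139369*1/51767 - 32338*(-1/111239)) = 314732 + (-139369/51767 + 32338/111239) = 314732 - 13829226945/5758509313 = 1812373323872171/5758509313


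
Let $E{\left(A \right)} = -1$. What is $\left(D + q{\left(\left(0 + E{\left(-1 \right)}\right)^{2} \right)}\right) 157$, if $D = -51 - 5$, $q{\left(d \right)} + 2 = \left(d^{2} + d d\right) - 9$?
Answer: $-10205$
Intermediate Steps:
$q{\left(d \right)} = -11 + 2 d^{2}$ ($q{\left(d \right)} = -2 - \left(9 - d^{2} - d d\right) = -2 + \left(\left(d^{2} + d^{2}\right) - 9\right) = -2 + \left(2 d^{2} - 9\right) = -2 + \left(-9 + 2 d^{2}\right) = -11 + 2 d^{2}$)
$D = -56$
$\left(D + q{\left(\left(0 + E{\left(-1 \right)}\right)^{2} \right)}\right) 157 = \left(-56 - \left(11 - 2 \left(\left(0 - 1\right)^{2}\right)^{2}\right)\right) 157 = \left(-56 - \left(11 - 2 \left(\left(-1\right)^{2}\right)^{2}\right)\right) 157 = \left(-56 - \left(11 - 2 \cdot 1^{2}\right)\right) 157 = \left(-56 + \left(-11 + 2 \cdot 1\right)\right) 157 = \left(-56 + \left(-11 + 2\right)\right) 157 = \left(-56 - 9\right) 157 = \left(-65\right) 157 = -10205$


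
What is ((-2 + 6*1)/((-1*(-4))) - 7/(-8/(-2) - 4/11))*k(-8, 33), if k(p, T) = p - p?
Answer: 0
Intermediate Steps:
k(p, T) = 0
((-2 + 6*1)/((-1*(-4))) - 7/(-8/(-2) - 4/11))*k(-8, 33) = ((-2 + 6*1)/((-1*(-4))) - 7/(-8/(-2) - 4/11))*0 = ((-2 + 6)/4 - 7/(-8*(-1/2) - 4*1/11))*0 = (4*(1/4) - 7/(4 - 4/11))*0 = (1 - 7/40/11)*0 = (1 - 7*11/40)*0 = (1 - 77/40)*0 = -37/40*0 = 0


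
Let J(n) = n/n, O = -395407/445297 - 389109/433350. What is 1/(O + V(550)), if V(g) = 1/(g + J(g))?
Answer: -35442056559150/63230643613841 ≈ -0.56052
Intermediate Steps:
O = -114872897941/64323151650 (O = -395407*1/445297 - 389109*1/433350 = -395407/445297 - 129703/144450 = -114872897941/64323151650 ≈ -1.7859)
J(n) = 1
V(g) = 1/(1 + g) (V(g) = 1/(g + 1) = 1/(1 + g))
1/(O + V(550)) = 1/(-114872897941/64323151650 + 1/(1 + 550)) = 1/(-114872897941/64323151650 + 1/551) = 1/(-63230643613841/35442056559150) = -35442056559150/63230643613841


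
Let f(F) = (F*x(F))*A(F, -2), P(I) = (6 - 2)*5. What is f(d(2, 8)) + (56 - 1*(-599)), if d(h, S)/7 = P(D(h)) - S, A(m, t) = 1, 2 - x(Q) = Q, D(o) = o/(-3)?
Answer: -6233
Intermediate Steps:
D(o) = -o/3 (D(o) = o*(-⅓) = -o/3)
x(Q) = 2 - Q
P(I) = 20 (P(I) = 4*5 = 20)
d(h, S) = 140 - 7*S (d(h, S) = 7*(20 - S) = 140 - 7*S)
f(F) = F*(2 - F) (f(F) = (F*(2 - F))*1 = F*(2 - F))
f(d(2, 8)) + (56 - 1*(-599)) = (140 - 7*8)*(2 - (140 - 7*8)) + (56 - 1*(-599)) = (140 - 56)*(2 - (140 - 56)) + (56 + 599) = 84*(2 - 1*84) + 655 = 84*(2 - 84) + 655 = 84*(-82) + 655 = -6888 + 655 = -6233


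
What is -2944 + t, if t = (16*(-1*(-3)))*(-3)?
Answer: -3088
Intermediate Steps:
t = -144 (t = (16*3)*(-3) = 48*(-3) = -144)
-2944 + t = -2944 - 144 = -3088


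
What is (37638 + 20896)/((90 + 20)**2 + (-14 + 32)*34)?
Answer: 4181/908 ≈ 4.6046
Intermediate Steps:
(37638 + 20896)/((90 + 20)**2 + (-14 + 32)*34) = 58534/(110**2 + 18*34) = 58534/(12100 + 612) = 58534/12712 = 58534*(1/12712) = 4181/908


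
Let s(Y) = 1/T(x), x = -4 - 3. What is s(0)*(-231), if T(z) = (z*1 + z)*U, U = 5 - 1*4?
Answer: 33/2 ≈ 16.500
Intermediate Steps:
x = -7
U = 1 (U = 5 - 4 = 1)
T(z) = 2*z (T(z) = (z*1 + z)*1 = (z + z)*1 = (2*z)*1 = 2*z)
s(Y) = -1/14 (s(Y) = 1/(2*(-7)) = 1/(-14) = -1/14)
s(0)*(-231) = -1/14*(-231) = 33/2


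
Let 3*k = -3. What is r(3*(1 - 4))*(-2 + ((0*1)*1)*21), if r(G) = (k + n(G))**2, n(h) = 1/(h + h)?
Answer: -361/162 ≈ -2.2284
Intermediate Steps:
n(h) = 1/(2*h)
k = -1 (k = (1/3)*(-3) = -1)
r(G) = (-1 + 1/(2*G))**2
r(3*(1 - 4))*(-2 + ((0*1)*1)*21) = ((-1 + 2*(3*(1 - 4)))**2/(4*(3*(1 - 4))**2))*(-2 + ((0*1)*1)*21) = ((-1 + 2*(3*(-3)))**2/(4*(3*(-3))**2))*(-2 + (0*1)*21) = ((1/4)*(-1 + 2*(-9))**2/(-9)**2)*(-2 + 0*21) = ((1/4)*(1/81)*(-1 - 18)**2)*(-2 + 0) = ((1/4)*(1/81)*(-19)**2)*(-2) = ((1/4)*(1/81)*361)*(-2) = (361/324)*(-2) = -361/162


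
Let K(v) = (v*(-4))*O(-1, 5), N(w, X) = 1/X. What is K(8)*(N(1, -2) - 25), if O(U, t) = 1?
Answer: 816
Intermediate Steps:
K(v) = -4*v (K(v) = (v*(-4))*1 = -4*v*1 = -4*v)
K(8)*(N(1, -2) - 25) = (-4*8)*(1/(-2) - 25) = -32*(-½ - 25) = -32*(-51/2) = 816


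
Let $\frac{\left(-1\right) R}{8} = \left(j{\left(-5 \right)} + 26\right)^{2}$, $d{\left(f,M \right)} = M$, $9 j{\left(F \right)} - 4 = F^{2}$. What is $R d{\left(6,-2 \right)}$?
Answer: $\frac{1106704}{81} \approx 13663.0$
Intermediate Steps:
$j{\left(F \right)} = \frac{4}{9} + \frac{F^{2}}{9}$
$R = - \frac{553352}{81}$ ($R = - 8 \left(\left(\frac{4}{9} + \frac{\left(-5\right)^{2}}{9}\right) + 26\right)^{2} = - 8 \left(\left(\frac{4}{9} + \frac{1}{9} \cdot 25\right) + 26\right)^{2} = - 8 \left(\left(\frac{4}{9} + \frac{25}{9}\right) + 26\right)^{2} = - 8 \left(\frac{29}{9} + 26\right)^{2} = - 8 \left(\frac{263}{9}\right)^{2} = \left(-8\right) \frac{69169}{81} = - \frac{553352}{81} \approx -6831.5$)
$R d{\left(6,-2 \right)} = \left(- \frac{553352}{81}\right) \left(-2\right) = \frac{1106704}{81}$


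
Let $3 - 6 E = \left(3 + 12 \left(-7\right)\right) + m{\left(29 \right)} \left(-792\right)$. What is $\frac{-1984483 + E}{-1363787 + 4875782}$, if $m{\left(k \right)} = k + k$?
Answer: $- \frac{1976813}{3511995} \approx -0.56287$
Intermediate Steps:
$m{\left(k \right)} = 2 k$
$E = 7670$ ($E = \frac{1}{2} - \frac{\left(3 + 12 \left(-7\right)\right) + 2 \cdot 29 \left(-792\right)}{6} = \frac{1}{2} - \frac{\left(3 - 84\right) + 58 \left(-792\right)}{6} = \frac{1}{2} - \frac{-81 - 45936}{6} = \frac{1}{2} - - \frac{15339}{2} = \frac{1}{2} + \frac{15339}{2} = 7670$)
$\frac{-1984483 + E}{-1363787 + 4875782} = \frac{-1984483 + 7670}{-1363787 + 4875782} = - \frac{1976813}{3511995}$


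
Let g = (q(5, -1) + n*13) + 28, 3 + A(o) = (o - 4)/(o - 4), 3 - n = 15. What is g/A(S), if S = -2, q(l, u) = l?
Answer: 123/2 ≈ 61.500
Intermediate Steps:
n = -12 (n = 3 - 1*15 = 3 - 15 = -12)
A(o) = -2 (A(o) = -3 + (o - 4)/(o - 4) = -3 + (-4 + o)/(-4 + o) = -3 + 1 = -2)
g = -123 (g = (5 - 12*13) + 28 = (5 - 156) + 28 = -151 + 28 = -123)
g/A(S) = -123/(-2) = -123*(-½) = 123/2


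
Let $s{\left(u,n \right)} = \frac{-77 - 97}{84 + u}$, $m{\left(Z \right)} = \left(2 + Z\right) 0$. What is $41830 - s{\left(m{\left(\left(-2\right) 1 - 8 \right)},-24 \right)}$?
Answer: $\frac{585649}{14} \approx 41832.0$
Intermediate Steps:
$m{\left(Z \right)} = 0$
$s{\left(u,n \right)} = - \frac{174}{84 + u}$
$41830 - s{\left(m{\left(\left(-2\right) 1 - 8 \right)},-24 \right)} = 41830 - - \frac{174}{84 + 0} = 41830 - - \frac{174}{84} = 41830 - \left(-174\right) \frac{1}{84} = 41830 - - \frac{29}{14} = 41830 + \frac{29}{14} = \frac{585649}{14}$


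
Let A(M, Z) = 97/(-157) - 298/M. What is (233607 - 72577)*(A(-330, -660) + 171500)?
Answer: 143082075682928/5181 ≈ 2.7617e+10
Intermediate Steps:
A(M, Z) = -97/157 - 298/M (A(M, Z) = 97*(-1/157) - 298/M = -97/157 - 298/M)
(233607 - 72577)*(A(-330, -660) + 171500) = (233607 - 72577)*((-97/157 - 298/(-330)) + 171500) = 161030*((-97/157 - 298*(-1/330)) + 171500) = 161030*((-97/157 + 149/165) + 171500) = 161030*(7388/25905 + 171500) = 161030*(4442714888/25905) = 143082075682928/5181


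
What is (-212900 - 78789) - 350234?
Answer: -641923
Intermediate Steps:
(-212900 - 78789) - 350234 = -291689 - 350234 = -641923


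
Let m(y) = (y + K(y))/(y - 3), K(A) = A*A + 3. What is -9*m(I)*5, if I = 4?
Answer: -1035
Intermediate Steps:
K(A) = 3 + A² (K(A) = A² + 3 = 3 + A²)
m(y) = (3 + y + y²)/(-3 + y) (m(y) = (y + (3 + y²))/(y - 3) = (3 + y + y²)/(-3 + y))
-9*m(I)*5 = -9*(3 + 4 + 4²)/(-3 + 4)*5 = -9*(3 + 4 + 16)/1*5 = -9*23*5 = -207*5 = -1035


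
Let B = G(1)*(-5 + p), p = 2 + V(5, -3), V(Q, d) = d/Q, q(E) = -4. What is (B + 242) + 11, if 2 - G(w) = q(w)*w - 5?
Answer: 1067/5 ≈ 213.40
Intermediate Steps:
G(w) = 7 + 4*w (G(w) = 2 - (-4*w - 5) = 2 - (-5 - 4*w) = 2 + (5 + 4*w) = 7 + 4*w)
p = 7/5 (p = 2 - 3/5 = 7/5 ≈ 1.4000)
B = -198/5 (B = (7 + 4*1)*(-5 + 7/5) = (7 + 4)*(-18/5) = 11*(-18/5) = -198/5 ≈ -39.600)
(B + 242) + 11 = (-198/5 + 242) + 11 = 1012/5 + 11 = 1067/5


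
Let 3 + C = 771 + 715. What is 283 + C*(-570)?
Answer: -845027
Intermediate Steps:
C = 1483 (C = -3 + (771 + 715) = -3 + 1486 = 1483)
283 + C*(-570) = 283 + 1483*(-570) = 283 - 845310 = -845027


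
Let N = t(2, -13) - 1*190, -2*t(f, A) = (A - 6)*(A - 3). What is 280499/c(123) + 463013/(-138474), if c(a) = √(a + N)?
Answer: -463013/138474 - 280499*I*√219/219 ≈ -3.3437 - 18954.0*I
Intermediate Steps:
t(f, A) = -(-6 + A)*(-3 + A)/2 (t(f, A) = -(A - 6)*(A - 3)/2 = -(-6 + A)*(-3 + A)/2)
N = -342 (N = (-9 - ½*(-13)² + (9/2)*(-13)) - 1*190 = (-9 - ½*169 - 117/2) - 190 = (-9 - 169/2 - 117/2) - 190 = -152 - 190 = -342)
c(a) = √(-342 + a) (c(a) = √(a - 342) = √(-342 + a))
280499/c(123) + 463013/(-138474) = 280499/(√(-342 + 123)) + 463013/(-138474) = 280499/(√(-219)) + 463013*(-1/138474) = 280499/((I*√219)) - 463013/138474 = 280499*(-I*√219/219) - 463013/138474 = -280499*I*√219/219 - 463013/138474 = -463013/138474 - 280499*I*√219/219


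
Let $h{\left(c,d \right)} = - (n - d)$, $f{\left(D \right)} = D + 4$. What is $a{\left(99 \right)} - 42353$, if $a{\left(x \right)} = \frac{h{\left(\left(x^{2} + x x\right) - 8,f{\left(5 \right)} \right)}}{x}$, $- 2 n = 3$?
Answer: $- \frac{2795291}{66} \approx -42353.0$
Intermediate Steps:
$n = - \frac{3}{2}$ ($n = \left(- \frac{1}{2}\right) 3 = - \frac{3}{2} \approx -1.5$)
$f{\left(D \right)} = 4 + D$
$h{\left(c,d \right)} = \frac{3}{2} + d$ ($h{\left(c,d \right)} = - (- \frac{3}{2} - d) = \frac{3}{2} + d$)
$a{\left(x \right)} = \frac{21}{2 x}$ ($a{\left(x \right)} = \frac{\frac{3}{2} + \left(4 + 5\right)}{x} = \frac{\frac{3}{2} + 9}{x} = \frac{21}{2 x}$)
$a{\left(99 \right)} - 42353 = \frac{21}{2 \cdot 99} - 42353 = \frac{21}{2} \cdot \frac{1}{99} - 42353 = \frac{7}{66} - 42353 = - \frac{2795291}{66}$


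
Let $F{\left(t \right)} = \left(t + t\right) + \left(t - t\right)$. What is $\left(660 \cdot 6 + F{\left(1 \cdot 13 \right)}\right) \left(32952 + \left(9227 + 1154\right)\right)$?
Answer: $172725338$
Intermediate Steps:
$F{\left(t \right)} = 2 t$ ($F{\left(t \right)} = 2 t + 0 = 2 t$)
$\left(660 \cdot 6 + F{\left(1 \cdot 13 \right)}\right) \left(32952 + \left(9227 + 1154\right)\right) = \left(660 \cdot 6 + 2 \cdot 1 \cdot 13\right) \left(32952 + \left(9227 + 1154\right)\right) = \left(3960 + 2 \cdot 13\right) \left(32952 + 10381\right) = \left(3960 + 26\right) 43333 = 3986 \cdot 43333 = 172725338$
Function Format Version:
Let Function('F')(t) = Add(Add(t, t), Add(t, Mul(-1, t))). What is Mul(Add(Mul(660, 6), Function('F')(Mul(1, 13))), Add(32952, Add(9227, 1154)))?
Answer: 172725338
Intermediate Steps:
Function('F')(t) = Mul(2, t) (Function('F')(t) = Add(Mul(2, t), 0) = Mul(2, t))
Mul(Add(Mul(660, 6), Function('F')(Mul(1, 13))), Add(32952, Add(9227, 1154))) = Mul(Add(Mul(660, 6), Mul(2, Mul(1, 13))), Add(32952, Add(9227, 1154))) = Mul(Add(3960, Mul(2, 13)), Add(32952, 10381)) = Mul(Add(3960, 26), 43333) = Mul(3986, 43333) = 172725338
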